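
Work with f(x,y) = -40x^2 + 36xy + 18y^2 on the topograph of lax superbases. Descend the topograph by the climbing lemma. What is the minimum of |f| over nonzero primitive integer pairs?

river: ρ → (18,36,-40)
river: ρ → (-40,44,14)
river: ρ → (14,40,-46)
river: ρ → (-46,52,8)
river: ρ → (8,60,-18)
river: ρ → (-18,48,26)
river: ρ → (26,56,-10)
river: ρ → (-10,64,2)
river: ρ → (2,64,-10)
river: ρ → (-10,56,26)
river: ρ → (26,48,-18)
river: ρ → (-18,60,8)
river: ρ → (8,52,-46)
river: ρ → (-46,40,14)
river: ρ → (14,44,-40)
river: ρ → (-40,36,18)
closes: descent 0, river 16
min |a| on river = 2

2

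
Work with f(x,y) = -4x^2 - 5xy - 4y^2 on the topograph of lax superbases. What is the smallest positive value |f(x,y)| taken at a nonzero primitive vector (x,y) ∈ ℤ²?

translate: b→-3 (≡5 mod 8), so (4,5,4)→(4,-3,3)
flip: (4,-3,3)→(3,3,4)
reduced (well bottom): (3,3,4) with a≤c, −a<b≤a
well minimum |f| = |-3| = 3 (negative-definite)

3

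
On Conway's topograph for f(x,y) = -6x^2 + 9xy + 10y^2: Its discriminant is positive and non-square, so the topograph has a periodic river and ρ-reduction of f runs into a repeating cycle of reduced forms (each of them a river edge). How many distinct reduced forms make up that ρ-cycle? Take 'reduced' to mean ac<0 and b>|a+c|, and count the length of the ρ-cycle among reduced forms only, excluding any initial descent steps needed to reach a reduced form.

D = 321, ⌊√D⌋ = 17
river: ρ → (10,11,-5)
river: ρ → (-5,9,12)
river: ρ → (12,15,-2)
river: ρ → (-2,17,4)
river: ρ → (4,15,-6)
river: ρ → (-6,9,10)
ρ-cycle length = 6 (tail of 0 descent steps not counted)

6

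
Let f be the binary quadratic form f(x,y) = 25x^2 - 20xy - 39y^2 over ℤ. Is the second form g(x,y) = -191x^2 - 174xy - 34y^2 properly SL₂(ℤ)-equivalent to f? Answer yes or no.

D₁ = 4300, D₂ = 4300
river cycle of f (length 26): (-39, 20, 25), (25, 30, -34), (-34, 38, 21), (21, 46, -26), (-26, 58, 9), (9, 50, -50), (-50, 50, 9), (9, 58, -26), (-26, 46, 21), (21, 38, -34), … (16 more)
river cycle of g (length 26): (-34, 38, 21), (21, 46, -26), (-26, 58, 9), (9, 50, -50), (-50, 50, 9), (9, 58, -26), (-26, 46, 21), (21, 38, -34), (-34, 30, 25), (25, 20, -39), … (16 more)
cycles coincide ⇒ equivalent

yes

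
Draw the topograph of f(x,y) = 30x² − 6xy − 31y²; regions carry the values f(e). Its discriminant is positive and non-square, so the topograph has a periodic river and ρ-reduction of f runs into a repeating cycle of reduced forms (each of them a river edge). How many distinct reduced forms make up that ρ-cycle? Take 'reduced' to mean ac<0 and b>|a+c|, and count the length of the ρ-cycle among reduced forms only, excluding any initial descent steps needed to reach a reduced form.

D = 3756, ⌊√D⌋ = 61
descent: ρ → (-31,6,30)  [lands on river]
river: ρ → (30,54,-7)
river: ρ → (-7,58,14)
river: ρ → (14,54,-15)
river: ρ → (-15,36,41)
river: ρ → (41,46,-10)
river: ρ → (-10,54,21)
river: ρ → (21,30,-34)
river: ρ → (-34,38,17)
river: ρ → (17,30,-42)
river: ρ → (-42,54,5)
river: ρ → (5,56,-31)
ρ-cycle length = 12 (tail of 1 descent step not counted)

12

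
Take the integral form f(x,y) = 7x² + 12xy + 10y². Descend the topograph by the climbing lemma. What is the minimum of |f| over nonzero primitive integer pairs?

translate: b→-2 (≡12 mod 14), so (7,12,10)→(7,-2,5)
flip: (7,-2,5)→(5,2,7)
reduced (well bottom): (5,2,7) with a≤c, −a<b≤a
well minimum = a = 5

5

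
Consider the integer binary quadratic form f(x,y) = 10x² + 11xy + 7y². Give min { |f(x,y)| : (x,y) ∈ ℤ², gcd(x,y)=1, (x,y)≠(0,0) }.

translate: b→-9 (≡11 mod 20), so (10,11,7)→(10,-9,6)
flip: (10,-9,6)→(6,9,10)
translate: b→-3 (≡9 mod 12), so (6,9,10)→(6,-3,7)
reduced (well bottom): (6,-3,7) with a≤c, −a<b≤a
well minimum = a = 6

6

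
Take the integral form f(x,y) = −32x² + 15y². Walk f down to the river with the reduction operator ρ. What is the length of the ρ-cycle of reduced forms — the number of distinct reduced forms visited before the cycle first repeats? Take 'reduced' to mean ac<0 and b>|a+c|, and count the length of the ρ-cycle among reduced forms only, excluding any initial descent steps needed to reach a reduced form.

D = 1920, ⌊√D⌋ = 43
descent: ρ → (15,30,-17)  [lands on river]
river: ρ → (-17,38,7)
river: ρ → (7,32,-32)
river: ρ → (-32,32,7)
river: ρ → (7,38,-17)
river: ρ → (-17,30,15)
ρ-cycle length = 6 (tail of 1 descent step not counted)

6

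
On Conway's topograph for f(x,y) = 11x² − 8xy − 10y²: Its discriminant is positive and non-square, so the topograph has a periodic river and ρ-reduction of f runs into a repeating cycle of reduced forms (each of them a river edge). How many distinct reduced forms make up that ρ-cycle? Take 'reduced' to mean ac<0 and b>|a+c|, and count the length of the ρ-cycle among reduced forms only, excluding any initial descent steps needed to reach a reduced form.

D = 504, ⌊√D⌋ = 22
descent: ρ → (-10,8,11)  [lands on river]
river: ρ → (11,14,-7)
river: ρ → (-7,14,11)
river: ρ → (11,8,-10)
river: ρ → (-10,12,9)
river: ρ → (9,6,-13)
river: ρ → (-13,20,2)
river: ρ → (2,20,-13)
river: ρ → (-13,6,9)
river: ρ → (9,12,-10)
ρ-cycle length = 10 (tail of 1 descent step not counted)

10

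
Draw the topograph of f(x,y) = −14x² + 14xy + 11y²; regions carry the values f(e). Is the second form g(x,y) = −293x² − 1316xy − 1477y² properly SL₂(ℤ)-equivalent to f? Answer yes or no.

D₁ = 812, D₂ = 812
river cycle of f (length 6): (11, 8, -17), (-17, 26, 2), (2, 26, -17), (-17, 8, 11), (11, 14, -14), (-14, 14, 11)
river cycle of g (length 6): (-17, 8, 11), (11, 14, -14), (-14, 14, 11), (11, 8, -17), (-17, 26, 2), (2, 26, -17)
cycles coincide ⇒ equivalent

yes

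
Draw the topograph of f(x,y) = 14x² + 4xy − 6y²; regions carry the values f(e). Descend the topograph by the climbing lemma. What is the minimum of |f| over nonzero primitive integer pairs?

descent: ρ → (-6,8,12)  [lands on river]
river: ρ → (12,16,-2)
river: ρ → (-2,16,12)
river: ρ → (12,8,-6)
river: ρ → (-6,16,4)
river: ρ → (4,16,-6)
closes: descent 1, river 6
min |a| on river = 2

2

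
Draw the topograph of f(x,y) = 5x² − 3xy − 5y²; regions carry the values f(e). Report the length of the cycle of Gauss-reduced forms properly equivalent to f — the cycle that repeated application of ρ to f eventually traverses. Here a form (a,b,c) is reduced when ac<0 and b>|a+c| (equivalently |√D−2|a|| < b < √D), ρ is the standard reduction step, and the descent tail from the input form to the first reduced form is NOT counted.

D = 109, ⌊√D⌋ = 10
descent: ρ → (-5,3,5)  [lands on river]
river: ρ → (5,7,-3)
river: ρ → (-3,5,7)
river: ρ → (7,9,-1)
river: ρ → (-1,9,7)
river: ρ → (7,5,-3)
river: ρ → (-3,7,5)
river: ρ → (5,3,-5)
river: ρ → (-5,7,3)
river: ρ → (3,5,-7)
river: ρ → (-7,9,1)
river: ρ → (1,9,-7)
river: ρ → (-7,5,3)
river: ρ → (3,7,-5)
ρ-cycle length = 14 (tail of 1 descent step not counted)

14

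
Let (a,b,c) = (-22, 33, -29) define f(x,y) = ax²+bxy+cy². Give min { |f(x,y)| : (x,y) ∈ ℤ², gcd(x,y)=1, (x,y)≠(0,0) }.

translate: b→11 (≡-33 mod 44), so (22,-33,29)→(22,11,18)
flip: (22,11,18)→(18,-11,22)
reduced (well bottom): (18,-11,22) with a≤c, −a<b≤a
well minimum |f| = |-18| = 18 (negative-definite)

18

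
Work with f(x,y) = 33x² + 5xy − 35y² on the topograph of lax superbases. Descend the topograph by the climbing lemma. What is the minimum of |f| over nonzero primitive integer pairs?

river: ρ → (-35,65,3)
river: ρ → (3,67,-13)
river: ρ → (-13,63,13)
river: ρ → (13,67,-3)
river: ρ → (-3,65,35)
river: ρ → (35,5,-33)
river: ρ → (-33,61,7)
river: ρ → (7,65,-15)
river: ρ → (-15,55,27)
river: ρ → (27,53,-17)
river: ρ → (-17,49,33)
river: ρ → (33,17,-33)
river: ρ → (-33,49,17)
river: ρ → (17,53,-27)
river: ρ → (-27,55,15)
river: ρ → (15,65,-7)
river: ρ → (-7,61,33)
river: ρ → (33,5,-35)
closes: descent 0, river 18
min |a| on river = 3

3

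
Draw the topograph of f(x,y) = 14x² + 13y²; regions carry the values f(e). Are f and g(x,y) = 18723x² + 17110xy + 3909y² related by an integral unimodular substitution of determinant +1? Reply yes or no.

D₁ = -728, D₂ = -728
f: flip: (14,0,13)→(13,0,14)
f: reduced (well bottom): (13,0,14) with a≤c, −a<b≤a
g: flip: (18723,17110,3909)→(3909,-17110,18723)
g: translate: b→-1474 (≡-17110 mod 7818), so (3909,-17110,18723)→(3909,-1474,139)
g: flip: (3909,-1474,139)→(139,1474,3909)
g: translate: b→84 (≡1474 mod 278), so (139,1474,3909)→(139,84,14)
g: flip: (139,84,14)→(14,-84,139)
g: translate: b→0 (≡-84 mod 28), so (14,-84,139)→(14,0,13)
g: flip: (14,0,13)→(13,0,14)
g: reduced (well bottom): (13,0,14) with a≤c, −a<b≤a
reduced forms (13, 0, 14) vs (13, 0, 14) ⇒ equivalent

yes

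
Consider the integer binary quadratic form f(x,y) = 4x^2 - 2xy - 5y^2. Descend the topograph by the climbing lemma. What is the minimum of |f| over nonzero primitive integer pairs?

descent: ρ → (-5,2,4)  [lands on river]
river: ρ → (4,6,-3)
river: ρ → (-3,6,4)
river: ρ → (4,2,-5)
river: ρ → (-5,8,1)
river: ρ → (1,8,-5)
closes: descent 1, river 6
min |a| on river = 1

1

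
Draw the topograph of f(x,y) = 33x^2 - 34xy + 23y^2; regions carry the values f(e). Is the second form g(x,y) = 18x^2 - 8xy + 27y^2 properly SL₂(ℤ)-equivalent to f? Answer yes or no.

D₁ = -1880, D₂ = -1880
f: translate: b→32 (≡-34 mod 66), so (33,-34,23)→(33,32,22)
f: flip: (33,32,22)→(22,-32,33)
f: translate: b→12 (≡-32 mod 44), so (22,-32,33)→(22,12,23)
f: reduced (well bottom): (22,12,23) with a≤c, −a<b≤a
g: reduced (well bottom): (18,-8,27) with a≤c, −a<b≤a
reduced forms (22, 12, 23) vs (18, -8, 27) ⇒ inequivalent

no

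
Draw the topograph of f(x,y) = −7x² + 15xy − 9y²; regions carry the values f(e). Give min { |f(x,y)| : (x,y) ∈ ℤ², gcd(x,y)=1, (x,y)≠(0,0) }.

translate: b→-1 (≡-15 mod 14), so (7,-15,9)→(7,-1,1)
flip: (7,-1,1)→(1,1,7)
reduced (well bottom): (1,1,7) with a≤c, −a<b≤a
well minimum |f| = |-1| = 1 (negative-definite)

1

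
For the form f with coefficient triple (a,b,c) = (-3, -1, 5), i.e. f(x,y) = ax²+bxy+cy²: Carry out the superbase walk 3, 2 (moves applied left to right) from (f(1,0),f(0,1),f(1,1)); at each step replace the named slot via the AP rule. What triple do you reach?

start (-3,5,1) = (f(1,0),f(0,1),f(1,1))
replace slot 3: 2·((-3)+5) − 1 = 3 → (-3,5,3)
replace slot 2: 2·((-3)+3) − 5 = -5 → (-3,-5,3)

-3,-5,3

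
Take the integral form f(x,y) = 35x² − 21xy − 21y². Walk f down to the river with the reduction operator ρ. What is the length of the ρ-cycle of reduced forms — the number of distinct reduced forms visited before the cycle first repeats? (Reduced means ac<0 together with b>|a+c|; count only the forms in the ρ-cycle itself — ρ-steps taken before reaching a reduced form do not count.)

D = 3381, ⌊√D⌋ = 58
descent: ρ → (-21,21,35)  [lands on river]
river: ρ → (35,49,-7)
river: ρ → (-7,49,35)
river: ρ → (35,21,-21)
ρ-cycle length = 4 (tail of 1 descent step not counted)

4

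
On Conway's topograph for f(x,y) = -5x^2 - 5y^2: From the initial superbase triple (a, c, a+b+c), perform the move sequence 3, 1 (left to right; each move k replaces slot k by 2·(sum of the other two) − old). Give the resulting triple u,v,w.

start (-5,-5,-10) = (f(1,0),f(0,1),f(1,1))
replace slot 3: 2·((-5)+(-5)) − (-10) = -10 → (-5,-5,-10)
replace slot 1: 2·((-5)+(-10)) − (-5) = -25 → (-25,-5,-10)

-25,-5,-10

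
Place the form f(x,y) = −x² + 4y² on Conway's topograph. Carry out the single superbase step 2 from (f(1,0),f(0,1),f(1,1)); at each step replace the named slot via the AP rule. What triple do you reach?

start (-1,4,3) = (f(1,0),f(0,1),f(1,1))
replace slot 2: 2·((-1)+3) − 4 = 0 → (-1,0,3)

-1,0,3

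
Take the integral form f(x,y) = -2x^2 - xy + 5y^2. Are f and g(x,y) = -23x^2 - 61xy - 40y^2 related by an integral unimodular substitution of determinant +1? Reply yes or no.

D₁ = 41, D₂ = 41
river cycle of f (length 10): (-2, 3, 4), (4, 5, -1), (-1, 5, 4), (4, 3, -2), (-2, 5, 2), (2, 3, -4), (-4, 5, 1), (1, 5, -4), (-4, 3, 2), (2, 5, -2)
river cycle of g (length 10): (-2, 3, 4), (4, 5, -1), (-1, 5, 4), (4, 3, -2), (-2, 5, 2), (2, 3, -4), (-4, 5, 1), (1, 5, -4), (-4, 3, 2), (2, 5, -2)
cycles coincide ⇒ equivalent

yes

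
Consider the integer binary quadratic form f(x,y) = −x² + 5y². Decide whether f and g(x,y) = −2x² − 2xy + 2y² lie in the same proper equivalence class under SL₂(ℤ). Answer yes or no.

D₁ = 20, D₂ = 20
river cycle of f (length 2): (-1, 4, 1), (1, 4, -1)
river cycle of g (length 2): (2, 2, -2), (-2, 2, 2)
cycles differ ⇒ inequivalent

no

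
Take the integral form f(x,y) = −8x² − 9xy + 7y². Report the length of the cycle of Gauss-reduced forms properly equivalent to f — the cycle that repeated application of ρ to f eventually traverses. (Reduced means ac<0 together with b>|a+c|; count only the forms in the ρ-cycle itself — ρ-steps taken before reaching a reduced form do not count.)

D = 305, ⌊√D⌋ = 17
descent: ρ → (7,9,-8)  [lands on river]
river: ρ → (-8,7,8)
river: ρ → (8,9,-7)
river: ρ → (-7,5,10)
river: ρ → (10,15,-2)
river: ρ → (-2,17,2)
river: ρ → (2,15,-10)
river: ρ → (-10,5,7)
ρ-cycle length = 8 (tail of 1 descent step not counted)

8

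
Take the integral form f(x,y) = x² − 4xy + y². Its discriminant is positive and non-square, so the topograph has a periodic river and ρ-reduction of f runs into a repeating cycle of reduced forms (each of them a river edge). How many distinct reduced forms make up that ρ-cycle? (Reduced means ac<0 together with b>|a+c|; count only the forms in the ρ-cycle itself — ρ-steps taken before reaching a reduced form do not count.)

D = 12, ⌊√D⌋ = 3
descent: ρ → (1,2,-2)  [lands on river]
river: ρ → (-2,2,1)
ρ-cycle length = 2 (tail of 1 descent step not counted)

2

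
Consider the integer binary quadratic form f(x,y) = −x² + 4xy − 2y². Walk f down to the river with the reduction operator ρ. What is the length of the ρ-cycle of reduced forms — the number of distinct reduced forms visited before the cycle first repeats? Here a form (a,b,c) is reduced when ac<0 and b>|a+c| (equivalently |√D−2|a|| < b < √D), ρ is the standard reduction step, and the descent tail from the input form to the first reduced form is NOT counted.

D = 8, ⌊√D⌋ = 2
descent: ρ → (-2,0,1)
descent: ρ → (1,2,-1)  [lands on river]
river: ρ → (-1,2,1)
ρ-cycle length = 2 (tail of 2 descent steps not counted)

2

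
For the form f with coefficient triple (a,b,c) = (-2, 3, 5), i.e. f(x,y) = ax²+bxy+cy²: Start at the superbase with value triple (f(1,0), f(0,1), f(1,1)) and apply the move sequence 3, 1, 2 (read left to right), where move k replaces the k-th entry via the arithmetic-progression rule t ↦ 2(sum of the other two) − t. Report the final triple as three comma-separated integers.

start (-2,5,6) = (f(1,0),f(0,1),f(1,1))
replace slot 3: 2·((-2)+5) − 6 = 0 → (-2,5,0)
replace slot 1: 2·(5+0) − (-2) = 12 → (12,5,0)
replace slot 2: 2·(12+0) − 5 = 19 → (12,19,0)

12,19,0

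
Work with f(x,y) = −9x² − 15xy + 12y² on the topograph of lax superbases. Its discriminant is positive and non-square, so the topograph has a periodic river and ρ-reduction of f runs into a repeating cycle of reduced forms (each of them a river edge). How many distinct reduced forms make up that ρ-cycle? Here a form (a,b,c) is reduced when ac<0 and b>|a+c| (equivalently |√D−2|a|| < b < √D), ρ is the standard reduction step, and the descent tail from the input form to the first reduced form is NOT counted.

D = 657, ⌊√D⌋ = 25
descent: ρ → (12,15,-9)  [lands on river]
river: ρ → (-9,21,6)
river: ρ → (6,15,-18)
river: ρ → (-18,21,3)
river: ρ → (3,21,-18)
river: ρ → (-18,15,6)
river: ρ → (6,21,-9)
river: ρ → (-9,15,12)
river: ρ → (12,9,-12)
river: ρ → (-12,15,9)
river: ρ → (9,21,-6)
river: ρ → (-6,15,18)
river: ρ → (18,21,-3)
river: ρ → (-3,21,18)
river: ρ → (18,15,-6)
river: ρ → (-6,21,9)
river: ρ → (9,15,-12)
river: ρ → (-12,9,12)
ρ-cycle length = 18 (tail of 1 descent step not counted)

18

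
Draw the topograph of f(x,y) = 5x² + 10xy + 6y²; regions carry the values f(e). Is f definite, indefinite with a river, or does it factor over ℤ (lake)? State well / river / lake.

D = b²−4ac = 10² − 4·5·6 = -20
D < 0 ⇒ definite ⇒ every region one sign ⇒ single well

well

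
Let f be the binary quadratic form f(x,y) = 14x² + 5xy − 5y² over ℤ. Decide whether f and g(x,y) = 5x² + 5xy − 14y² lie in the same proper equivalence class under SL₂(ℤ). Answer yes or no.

D₁ = 305, D₂ = 305
river cycle of f (length 4): (-5, 15, 4), (4, 17, -1), (-1, 17, 4), (4, 15, -5)
river cycle of g (length 4): (5, 15, -4), (-4, 17, 1), (1, 17, -4), (-4, 15, 5)
cycles differ ⇒ inequivalent

no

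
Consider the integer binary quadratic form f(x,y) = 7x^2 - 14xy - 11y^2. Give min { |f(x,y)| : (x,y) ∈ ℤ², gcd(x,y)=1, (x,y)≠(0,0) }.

descent: ρ → (-11,14,7)  [lands on river]
river: ρ → (7,14,-11)
river: ρ → (-11,8,10)
river: ρ → (10,12,-9)
river: ρ → (-9,6,13)
river: ρ → (13,20,-2)
river: ρ → (-2,20,13)
river: ρ → (13,6,-9)
river: ρ → (-9,12,10)
river: ρ → (10,8,-11)
closes: descent 1, river 10
min |a| on river = 2

2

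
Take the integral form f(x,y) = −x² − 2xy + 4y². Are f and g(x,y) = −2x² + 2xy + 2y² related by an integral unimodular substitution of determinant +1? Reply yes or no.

D₁ = 20, D₂ = 20
river cycle of f (length 2): (-1, 4, 1), (1, 4, -1)
river cycle of g (length 2): (2, 2, -2), (-2, 2, 2)
cycles differ ⇒ inequivalent

no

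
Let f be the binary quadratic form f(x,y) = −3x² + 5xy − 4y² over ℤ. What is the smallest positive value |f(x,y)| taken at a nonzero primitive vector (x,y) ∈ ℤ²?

translate: b→1 (≡-5 mod 6), so (3,-5,4)→(3,1,2)
flip: (3,1,2)→(2,-1,3)
reduced (well bottom): (2,-1,3) with a≤c, −a<b≤a
well minimum |f| = |-2| = 2 (negative-definite)

2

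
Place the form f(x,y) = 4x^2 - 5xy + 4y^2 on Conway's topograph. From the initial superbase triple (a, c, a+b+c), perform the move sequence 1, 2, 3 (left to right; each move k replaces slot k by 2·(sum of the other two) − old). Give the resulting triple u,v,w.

start (4,4,3) = (f(1,0),f(0,1),f(1,1))
replace slot 1: 2·(4+3) − 4 = 10 → (10,4,3)
replace slot 2: 2·(10+3) − 4 = 22 → (10,22,3)
replace slot 3: 2·(10+22) − 3 = 61 → (10,22,61)

10,22,61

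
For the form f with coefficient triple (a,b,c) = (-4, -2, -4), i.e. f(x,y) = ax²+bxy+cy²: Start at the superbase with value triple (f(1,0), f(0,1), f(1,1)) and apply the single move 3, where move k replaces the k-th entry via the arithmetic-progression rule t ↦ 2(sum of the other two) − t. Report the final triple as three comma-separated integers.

start (-4,-4,-10) = (f(1,0),f(0,1),f(1,1))
replace slot 3: 2·((-4)+(-4)) − (-10) = -6 → (-4,-4,-6)

-4,-4,-6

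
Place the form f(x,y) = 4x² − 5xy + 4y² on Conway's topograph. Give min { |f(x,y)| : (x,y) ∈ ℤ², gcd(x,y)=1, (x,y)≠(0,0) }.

translate: b→3 (≡-5 mod 8), so (4,-5,4)→(4,3,3)
flip: (4,3,3)→(3,-3,4)
translate: b→3 (≡-3 mod 6), so (3,-3,4)→(3,3,4)
reduced (well bottom): (3,3,4) with a≤c, −a<b≤a
well minimum = a = 3

3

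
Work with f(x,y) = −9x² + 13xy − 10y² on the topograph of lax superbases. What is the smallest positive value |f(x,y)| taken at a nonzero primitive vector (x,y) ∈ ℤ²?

translate: b→5 (≡-13 mod 18), so (9,-13,10)→(9,5,6)
flip: (9,5,6)→(6,-5,9)
reduced (well bottom): (6,-5,9) with a≤c, −a<b≤a
well minimum |f| = |-6| = 6 (negative-definite)

6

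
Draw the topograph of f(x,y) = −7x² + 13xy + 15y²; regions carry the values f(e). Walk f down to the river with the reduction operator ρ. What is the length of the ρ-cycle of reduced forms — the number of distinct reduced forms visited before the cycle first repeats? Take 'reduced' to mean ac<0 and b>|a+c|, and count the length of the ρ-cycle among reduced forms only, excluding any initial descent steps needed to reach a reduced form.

D = 589, ⌊√D⌋ = 24
river: ρ → (15,17,-5)
river: ρ → (-5,23,3)
river: ρ → (3,19,-19)
river: ρ → (-19,19,3)
river: ρ → (3,23,-5)
river: ρ → (-5,17,15)
river: ρ → (15,13,-7)
river: ρ → (-7,15,13)
river: ρ → (13,11,-9)
river: ρ → (-9,7,15)
river: ρ → (15,23,-1)
river: ρ → (-1,23,15)
river: ρ → (15,7,-9)
river: ρ → (-9,11,13)
river: ρ → (13,15,-7)
river: ρ → (-7,13,15)
ρ-cycle length = 16 (tail of 0 descent steps not counted)

16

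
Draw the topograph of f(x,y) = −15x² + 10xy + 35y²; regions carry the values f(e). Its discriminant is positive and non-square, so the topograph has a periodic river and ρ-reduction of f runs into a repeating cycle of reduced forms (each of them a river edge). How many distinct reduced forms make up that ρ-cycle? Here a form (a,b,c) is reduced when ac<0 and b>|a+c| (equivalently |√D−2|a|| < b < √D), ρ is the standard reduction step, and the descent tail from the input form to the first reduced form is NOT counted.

D = 2200, ⌊√D⌋ = 46
descent: ρ → (35,-10,-15)
descent: ρ → (-15,40,10)  [lands on river]
river: ρ → (10,40,-15)
river: ρ → (-15,20,30)
river: ρ → (30,40,-5)
river: ρ → (-5,40,30)
river: ρ → (30,20,-15)
ρ-cycle length = 6 (tail of 2 descent steps not counted)

6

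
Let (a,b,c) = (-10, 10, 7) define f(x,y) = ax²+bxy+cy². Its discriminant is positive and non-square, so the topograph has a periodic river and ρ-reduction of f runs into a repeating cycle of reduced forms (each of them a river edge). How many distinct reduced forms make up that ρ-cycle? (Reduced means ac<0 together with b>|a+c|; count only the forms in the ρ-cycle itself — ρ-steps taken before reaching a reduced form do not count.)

D = 380, ⌊√D⌋ = 19
river: ρ → (7,18,-2)
river: ρ → (-2,18,7)
river: ρ → (7,10,-10)
river: ρ → (-10,10,7)
ρ-cycle length = 4 (tail of 0 descent steps not counted)

4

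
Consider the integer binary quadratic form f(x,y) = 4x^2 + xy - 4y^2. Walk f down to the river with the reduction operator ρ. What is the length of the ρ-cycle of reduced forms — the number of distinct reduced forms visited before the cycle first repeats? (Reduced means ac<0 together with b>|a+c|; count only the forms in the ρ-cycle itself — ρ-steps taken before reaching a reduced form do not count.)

D = 65, ⌊√D⌋ = 8
river: ρ → (-4,7,1)
river: ρ → (1,7,-4)
river: ρ → (-4,1,4)
river: ρ → (4,7,-1)
river: ρ → (-1,7,4)
river: ρ → (4,1,-4)
ρ-cycle length = 6 (tail of 0 descent steps not counted)

6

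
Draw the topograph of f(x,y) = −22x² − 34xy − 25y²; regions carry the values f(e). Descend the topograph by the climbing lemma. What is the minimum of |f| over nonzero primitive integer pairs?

translate: b→-10 (≡34 mod 44), so (22,34,25)→(22,-10,13)
flip: (22,-10,13)→(13,10,22)
reduced (well bottom): (13,10,22) with a≤c, −a<b≤a
well minimum |f| = |-13| = 13 (negative-definite)

13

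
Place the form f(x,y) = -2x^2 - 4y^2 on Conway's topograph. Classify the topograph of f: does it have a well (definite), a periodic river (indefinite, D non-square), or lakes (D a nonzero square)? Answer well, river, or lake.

D = b²−4ac = 0² − 4·(-2)·(-4) = -32
D < 0 ⇒ definite ⇒ every region one sign ⇒ single well

well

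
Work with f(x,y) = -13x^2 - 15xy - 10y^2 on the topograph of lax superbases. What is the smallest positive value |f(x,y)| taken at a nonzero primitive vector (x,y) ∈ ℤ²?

translate: b→-11 (≡15 mod 26), so (13,15,10)→(13,-11,8)
flip: (13,-11,8)→(8,11,13)
translate: b→-5 (≡11 mod 16), so (8,11,13)→(8,-5,10)
reduced (well bottom): (8,-5,10) with a≤c, −a<b≤a
well minimum |f| = |-8| = 8 (negative-definite)

8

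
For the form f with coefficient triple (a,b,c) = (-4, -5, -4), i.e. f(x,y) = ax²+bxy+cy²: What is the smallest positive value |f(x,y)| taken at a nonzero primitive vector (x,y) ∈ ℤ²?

translate: b→-3 (≡5 mod 8), so (4,5,4)→(4,-3,3)
flip: (4,-3,3)→(3,3,4)
reduced (well bottom): (3,3,4) with a≤c, −a<b≤a
well minimum |f| = |-3| = 3 (negative-definite)

3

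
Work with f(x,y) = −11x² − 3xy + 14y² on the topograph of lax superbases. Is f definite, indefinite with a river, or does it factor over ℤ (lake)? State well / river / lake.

D = b²−4ac = (-3)² − 4·(-11)·14 = 625
D = 25² is a perfect square ⇒ form factors over ℤ ⇒ lakes

lake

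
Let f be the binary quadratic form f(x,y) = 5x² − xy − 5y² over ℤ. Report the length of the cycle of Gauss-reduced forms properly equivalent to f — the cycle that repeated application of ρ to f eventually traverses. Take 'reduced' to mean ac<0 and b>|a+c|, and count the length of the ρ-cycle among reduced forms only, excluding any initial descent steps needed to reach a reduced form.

D = 101, ⌊√D⌋ = 10
descent: ρ → (-5,1,5)  [lands on river]
river: ρ → (5,9,-1)
river: ρ → (-1,9,5)
river: ρ → (5,1,-5)
river: ρ → (-5,9,1)
river: ρ → (1,9,-5)
ρ-cycle length = 6 (tail of 1 descent step not counted)

6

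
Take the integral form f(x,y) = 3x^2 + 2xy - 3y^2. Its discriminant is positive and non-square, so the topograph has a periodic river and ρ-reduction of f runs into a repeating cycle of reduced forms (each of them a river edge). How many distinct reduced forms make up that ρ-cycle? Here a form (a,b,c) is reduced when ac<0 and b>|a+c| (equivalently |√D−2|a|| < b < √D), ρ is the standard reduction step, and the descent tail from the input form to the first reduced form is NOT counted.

D = 40, ⌊√D⌋ = 6
river: ρ → (-3,4,2)
river: ρ → (2,4,-3)
river: ρ → (-3,2,3)
river: ρ → (3,4,-2)
river: ρ → (-2,4,3)
river: ρ → (3,2,-3)
ρ-cycle length = 6 (tail of 0 descent steps not counted)

6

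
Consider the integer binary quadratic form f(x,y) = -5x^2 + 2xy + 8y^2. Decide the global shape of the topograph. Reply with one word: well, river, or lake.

D = b²−4ac = 2² − 4·(-5)·8 = 164
D > 0 non-square ⇒ indefinite ⇒ periodic river

river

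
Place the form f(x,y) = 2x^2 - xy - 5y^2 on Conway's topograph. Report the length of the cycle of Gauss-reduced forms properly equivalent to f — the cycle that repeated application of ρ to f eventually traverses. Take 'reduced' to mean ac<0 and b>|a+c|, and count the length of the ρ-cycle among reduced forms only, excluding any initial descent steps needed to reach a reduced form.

D = 41, ⌊√D⌋ = 6
descent: ρ → (-5,1,2)
descent: ρ → (2,3,-4)  [lands on river]
river: ρ → (-4,5,1)
river: ρ → (1,5,-4)
river: ρ → (-4,3,2)
river: ρ → (2,5,-2)
river: ρ → (-2,3,4)
river: ρ → (4,5,-1)
river: ρ → (-1,5,4)
river: ρ → (4,3,-2)
river: ρ → (-2,5,2)
ρ-cycle length = 10 (tail of 2 descent steps not counted)

10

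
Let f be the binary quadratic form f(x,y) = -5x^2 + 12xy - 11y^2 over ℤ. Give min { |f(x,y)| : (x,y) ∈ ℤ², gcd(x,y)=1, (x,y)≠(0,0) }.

translate: b→-2 (≡-12 mod 10), so (5,-12,11)→(5,-2,4)
flip: (5,-2,4)→(4,2,5)
reduced (well bottom): (4,2,5) with a≤c, −a<b≤a
well minimum |f| = |-4| = 4 (negative-definite)

4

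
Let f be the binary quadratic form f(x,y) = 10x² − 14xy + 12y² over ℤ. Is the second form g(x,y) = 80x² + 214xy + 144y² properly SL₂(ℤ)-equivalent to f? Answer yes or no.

D₁ = -284, D₂ = -284
f: translate: b→6 (≡-14 mod 20), so (10,-14,12)→(10,6,8)
f: flip: (10,6,8)→(8,-6,10)
f: reduced (well bottom): (8,-6,10) with a≤c, −a<b≤a
g: translate: b→54 (≡214 mod 160), so (80,214,144)→(80,54,10)
g: flip: (80,54,10)→(10,-54,80)
g: translate: b→6 (≡-54 mod 20), so (10,-54,80)→(10,6,8)
g: flip: (10,6,8)→(8,-6,10)
g: reduced (well bottom): (8,-6,10) with a≤c, −a<b≤a
reduced forms (8, -6, 10) vs (8, -6, 10) ⇒ equivalent

yes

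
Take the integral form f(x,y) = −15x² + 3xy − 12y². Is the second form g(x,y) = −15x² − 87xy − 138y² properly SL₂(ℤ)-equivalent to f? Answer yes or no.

D₁ = -711, D₂ = -711
f is negative-definite; reduce −f:
−f: flip: (15,-3,12)→(12,3,15)
−f: reduced (well bottom): (12,3,15) with a≤c, −a<b≤a
flip sign back: reduced form of f is (-12,-3,-15)
g is negative-definite; reduce −g:
−g: translate: b→-3 (≡87 mod 30), so (15,87,138)→(15,-3,12)
−g: flip: (15,-3,12)→(12,3,15)
−g: reduced (well bottom): (12,3,15) with a≤c, −a<b≤a
flip sign back: reduced form of g is (-12,-3,-15)
reduced forms (-12, -3, -15) vs (-12, -3, -15) ⇒ equivalent

yes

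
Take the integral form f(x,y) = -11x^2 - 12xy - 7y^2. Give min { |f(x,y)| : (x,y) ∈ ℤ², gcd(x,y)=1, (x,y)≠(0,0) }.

translate: b→-10 (≡12 mod 22), so (11,12,7)→(11,-10,6)
flip: (11,-10,6)→(6,10,11)
translate: b→-2 (≡10 mod 12), so (6,10,11)→(6,-2,7)
reduced (well bottom): (6,-2,7) with a≤c, −a<b≤a
well minimum |f| = |-6| = 6 (negative-definite)

6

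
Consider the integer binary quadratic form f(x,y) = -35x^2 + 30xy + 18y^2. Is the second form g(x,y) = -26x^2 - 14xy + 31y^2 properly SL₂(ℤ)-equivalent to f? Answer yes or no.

D₁ = 3420, D₂ = 3420
river cycle of f (length 10): (18, 42, -23), (-23, 50, 10), (10, 50, -23), (-23, 42, 18), (18, 30, -35), (-35, 40, 13), (13, 38, -38), (-38, 38, 13), (13, 40, -35), (-35, 30, 18)
river cycle of g (length 10): (31, 14, -26), (-26, 38, 19), (19, 38, -26), (-26, 14, 31), (31, 48, -9), (-9, 42, 46), (46, 50, -5), (-5, 50, 46), (46, 42, -9), (-9, 48, 31)
cycles differ ⇒ inequivalent

no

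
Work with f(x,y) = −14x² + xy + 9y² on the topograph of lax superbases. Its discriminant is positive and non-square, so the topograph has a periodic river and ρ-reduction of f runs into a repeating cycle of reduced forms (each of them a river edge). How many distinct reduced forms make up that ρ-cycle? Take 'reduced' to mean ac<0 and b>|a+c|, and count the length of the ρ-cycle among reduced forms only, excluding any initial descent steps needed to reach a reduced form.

D = 505, ⌊√D⌋ = 22
descent: ρ → (9,17,-6)  [lands on river]
river: ρ → (-6,19,6)
river: ρ → (6,17,-9)
river: ρ → (-9,19,4)
river: ρ → (4,21,-4)
river: ρ → (-4,19,9)
ρ-cycle length = 6 (tail of 1 descent step not counted)

6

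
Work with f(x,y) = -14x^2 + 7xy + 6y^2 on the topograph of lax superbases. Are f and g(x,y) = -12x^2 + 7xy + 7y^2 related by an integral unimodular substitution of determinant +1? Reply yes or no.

D₁ = 385, D₂ = 385
river cycle of f (length 12): (6, 17, -4), (-4, 15, 10), (10, 5, -9), (-9, 13, 6), (6, 11, -11), (-11, 11, 6), (6, 13, -9), (-9, 5, 10), (10, 15, -4), (-4, 17, 6), … (2 more)
river cycle of g (length 10): (7, 7, -12), (-12, 17, 2), (2, 19, -3), (-3, 17, 8), (8, 15, -5), (-5, 15, 8), (8, 17, -3), (-3, 19, 2), (2, 17, -12), (-12, 7, 7)
cycles differ ⇒ inequivalent

no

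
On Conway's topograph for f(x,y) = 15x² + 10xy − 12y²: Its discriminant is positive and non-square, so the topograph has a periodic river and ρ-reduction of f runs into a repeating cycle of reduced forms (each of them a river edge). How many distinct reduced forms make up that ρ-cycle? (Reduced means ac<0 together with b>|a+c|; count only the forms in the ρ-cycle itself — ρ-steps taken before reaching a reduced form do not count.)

D = 820, ⌊√D⌋ = 28
river: ρ → (-12,14,13)
river: ρ → (13,12,-13)
river: ρ → (-13,14,12)
river: ρ → (12,10,-15)
river: ρ → (-15,20,7)
river: ρ → (7,22,-12)
river: ρ → (-12,26,3)
river: ρ → (3,28,-3)
river: ρ → (-3,26,12)
river: ρ → (12,22,-7)
river: ρ → (-7,20,15)
river: ρ → (15,10,-12)
ρ-cycle length = 12 (tail of 0 descent steps not counted)

12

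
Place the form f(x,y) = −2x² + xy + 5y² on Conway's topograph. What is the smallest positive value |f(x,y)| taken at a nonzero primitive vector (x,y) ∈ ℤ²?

descent: ρ → (5,-1,-2)
descent: ρ → (-2,5,2)  [lands on river]
river: ρ → (2,3,-4)
river: ρ → (-4,5,1)
river: ρ → (1,5,-4)
river: ρ → (-4,3,2)
river: ρ → (2,5,-2)
river: ρ → (-2,3,4)
river: ρ → (4,5,-1)
river: ρ → (-1,5,4)
river: ρ → (4,3,-2)
closes: descent 2, river 10
min |a| on river = 1

1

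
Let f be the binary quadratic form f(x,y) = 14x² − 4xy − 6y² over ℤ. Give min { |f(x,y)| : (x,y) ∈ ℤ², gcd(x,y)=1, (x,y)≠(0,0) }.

descent: ρ → (-6,16,4)  [lands on river]
river: ρ → (4,16,-6)
river: ρ → (-6,8,12)
river: ρ → (12,16,-2)
river: ρ → (-2,16,12)
river: ρ → (12,8,-6)
closes: descent 1, river 6
min |a| on river = 2

2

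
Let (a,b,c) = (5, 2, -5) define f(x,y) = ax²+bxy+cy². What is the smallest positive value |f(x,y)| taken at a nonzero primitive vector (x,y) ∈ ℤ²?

river: ρ → (-5,8,2)
river: ρ → (2,8,-5)
river: ρ → (-5,2,5)
river: ρ → (5,8,-2)
river: ρ → (-2,8,5)
river: ρ → (5,2,-5)
closes: descent 0, river 6
min |a| on river = 2

2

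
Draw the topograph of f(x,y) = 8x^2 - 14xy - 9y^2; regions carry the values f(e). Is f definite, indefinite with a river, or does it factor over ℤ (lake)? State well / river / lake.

D = b²−4ac = (-14)² − 4·8·(-9) = 484
D = 22² is a perfect square ⇒ form factors over ℤ ⇒ lakes

lake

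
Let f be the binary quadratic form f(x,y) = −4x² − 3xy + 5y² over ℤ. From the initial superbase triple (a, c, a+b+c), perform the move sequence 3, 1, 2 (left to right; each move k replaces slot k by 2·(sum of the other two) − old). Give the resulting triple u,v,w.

start (-4,5,-2) = (f(1,0),f(0,1),f(1,1))
replace slot 3: 2·((-4)+5) − (-2) = 4 → (-4,5,4)
replace slot 1: 2·(5+4) − (-4) = 22 → (22,5,4)
replace slot 2: 2·(22+4) − 5 = 47 → (22,47,4)

22,47,4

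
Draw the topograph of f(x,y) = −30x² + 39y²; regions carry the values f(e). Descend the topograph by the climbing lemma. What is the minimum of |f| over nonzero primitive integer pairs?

descent: ρ → (39,0,-30)
descent: ρ → (-30,60,9)  [lands on river]
river: ρ → (9,66,-9)
river: ρ → (-9,60,30)
river: ρ → (30,60,-9)
river: ρ → (-9,66,9)
river: ρ → (9,60,-30)
closes: descent 2, river 6
min |a| on river = 9

9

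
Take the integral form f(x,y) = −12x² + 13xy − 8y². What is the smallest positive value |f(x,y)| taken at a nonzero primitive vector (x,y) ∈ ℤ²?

translate: b→11 (≡-13 mod 24), so (12,-13,8)→(12,11,7)
flip: (12,11,7)→(7,-11,12)
translate: b→3 (≡-11 mod 14), so (7,-11,12)→(7,3,8)
reduced (well bottom): (7,3,8) with a≤c, −a<b≤a
well minimum |f| = |-7| = 7 (negative-definite)

7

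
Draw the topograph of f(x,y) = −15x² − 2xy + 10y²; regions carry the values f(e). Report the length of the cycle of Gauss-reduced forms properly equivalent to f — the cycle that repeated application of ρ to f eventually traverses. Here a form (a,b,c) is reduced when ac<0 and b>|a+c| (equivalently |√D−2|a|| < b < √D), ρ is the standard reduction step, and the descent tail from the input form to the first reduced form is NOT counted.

D = 604, ⌊√D⌋ = 24
descent: ρ → (10,22,-3)  [lands on river]
river: ρ → (-3,20,17)
river: ρ → (17,14,-6)
river: ρ → (-6,22,5)
river: ρ → (5,18,-14)
river: ρ → (-14,10,9)
river: ρ → (9,8,-15)
river: ρ → (-15,22,2)
river: ρ → (2,22,-15)
river: ρ → (-15,8,9)
river: ρ → (9,10,-14)
river: ρ → (-14,18,5)
river: ρ → (5,22,-6)
river: ρ → (-6,14,17)
river: ρ → (17,20,-3)
river: ρ → (-3,22,10)
river: ρ → (10,18,-7)
river: ρ → (-7,24,1)
river: ρ → (1,24,-7)
river: ρ → (-7,18,10)
ρ-cycle length = 20 (tail of 1 descent step not counted)

20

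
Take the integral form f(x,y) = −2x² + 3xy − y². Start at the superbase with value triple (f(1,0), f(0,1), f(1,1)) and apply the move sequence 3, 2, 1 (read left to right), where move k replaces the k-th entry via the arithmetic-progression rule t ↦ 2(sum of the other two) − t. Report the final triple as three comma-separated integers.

start (-2,-1,0) = (f(1,0),f(0,1),f(1,1))
replace slot 3: 2·((-2)+(-1)) − 0 = -6 → (-2,-1,-6)
replace slot 2: 2·((-2)+(-6)) − (-1) = -15 → (-2,-15,-6)
replace slot 1: 2·((-15)+(-6)) − (-2) = -40 → (-40,-15,-6)

-40,-15,-6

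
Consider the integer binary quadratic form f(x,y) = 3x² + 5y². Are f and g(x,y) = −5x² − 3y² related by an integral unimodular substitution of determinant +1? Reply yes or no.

D₁ = -60, D₂ = -60
f: reduced (well bottom): (3,0,5) with a≤c, −a<b≤a
g is negative-definite; reduce −g:
−g: flip: (5,0,3)→(3,0,5)
−g: reduced (well bottom): (3,0,5) with a≤c, −a<b≤a
flip sign back: reduced form of g is (-3,0,-5)
reduced forms (3, 0, 5) vs (-3, 0, -5) ⇒ inequivalent

no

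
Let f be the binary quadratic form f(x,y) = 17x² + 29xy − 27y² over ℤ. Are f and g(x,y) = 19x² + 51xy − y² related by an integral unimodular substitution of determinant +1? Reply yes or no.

D₁ = 2677, D₂ = 2677
river cycle of f (length 14): (-27, 25, 19), (19, 51, -1), (-1, 51, 19), (19, 25, -27), (-27, 29, 17), (17, 39, -17), (-17, 29, 27), (27, 25, -19), (-19, 51, 1), (1, 51, -19), … (4 more)
river cycle of g (length 14): (-1, 51, 19), (19, 25, -27), (-27, 29, 17), (17, 39, -17), (-17, 29, 27), (27, 25, -19), (-19, 51, 1), (1, 51, -19), (-19, 25, 27), (27, 29, -17), … (4 more)
cycles coincide ⇒ equivalent

yes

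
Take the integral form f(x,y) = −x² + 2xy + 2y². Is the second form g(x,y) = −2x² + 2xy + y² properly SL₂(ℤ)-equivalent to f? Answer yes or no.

D₁ = 12, D₂ = 12
river cycle of f (length 2): (2, 2, -1), (-1, 2, 2)
river cycle of g (length 2): (1, 2, -2), (-2, 2, 1)
cycles differ ⇒ inequivalent

no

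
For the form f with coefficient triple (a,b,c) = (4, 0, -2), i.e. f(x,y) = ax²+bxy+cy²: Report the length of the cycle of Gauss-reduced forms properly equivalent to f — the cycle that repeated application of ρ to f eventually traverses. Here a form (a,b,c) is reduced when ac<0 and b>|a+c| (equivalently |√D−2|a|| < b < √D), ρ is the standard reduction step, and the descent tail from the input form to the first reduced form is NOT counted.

D = 32, ⌊√D⌋ = 5
descent: ρ → (-2,4,2)  [lands on river]
river: ρ → (2,4,-2)
ρ-cycle length = 2 (tail of 1 descent step not counted)

2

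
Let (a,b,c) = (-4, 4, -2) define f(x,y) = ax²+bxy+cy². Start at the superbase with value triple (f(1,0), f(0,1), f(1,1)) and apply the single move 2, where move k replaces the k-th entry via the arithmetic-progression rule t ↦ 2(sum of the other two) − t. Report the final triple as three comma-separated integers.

start (-4,-2,-2) = (f(1,0),f(0,1),f(1,1))
replace slot 2: 2·((-4)+(-2)) − (-2) = -10 → (-4,-10,-2)

-4,-10,-2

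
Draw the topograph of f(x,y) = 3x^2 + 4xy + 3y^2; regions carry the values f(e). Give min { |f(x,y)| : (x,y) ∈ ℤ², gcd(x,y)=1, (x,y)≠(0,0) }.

translate: b→-2 (≡4 mod 6), so (3,4,3)→(3,-2,2)
flip: (3,-2,2)→(2,2,3)
reduced (well bottom): (2,2,3) with a≤c, −a<b≤a
well minimum = a = 2

2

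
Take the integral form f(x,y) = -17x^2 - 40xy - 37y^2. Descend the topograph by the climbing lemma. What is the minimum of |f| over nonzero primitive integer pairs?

translate: b→6 (≡40 mod 34), so (17,40,37)→(17,6,14)
flip: (17,6,14)→(14,-6,17)
reduced (well bottom): (14,-6,17) with a≤c, −a<b≤a
well minimum |f| = |-14| = 14 (negative-definite)

14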